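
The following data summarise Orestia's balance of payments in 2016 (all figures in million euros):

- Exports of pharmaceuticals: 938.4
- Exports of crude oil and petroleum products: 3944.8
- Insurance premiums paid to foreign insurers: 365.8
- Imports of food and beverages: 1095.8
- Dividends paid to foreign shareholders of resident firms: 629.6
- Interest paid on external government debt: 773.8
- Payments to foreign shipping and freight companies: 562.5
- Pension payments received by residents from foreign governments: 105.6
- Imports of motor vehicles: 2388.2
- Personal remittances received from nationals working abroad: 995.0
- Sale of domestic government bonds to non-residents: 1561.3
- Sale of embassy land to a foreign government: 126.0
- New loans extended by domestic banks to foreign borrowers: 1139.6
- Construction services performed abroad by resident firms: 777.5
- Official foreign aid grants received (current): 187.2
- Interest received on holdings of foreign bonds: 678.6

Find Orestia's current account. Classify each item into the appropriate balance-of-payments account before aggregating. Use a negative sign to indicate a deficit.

1811.4

Goods: -2388.2 + 3944.8 + 938.4 - 1095.8 = 1399.2
Services: -365.8 - 562.5 + 777.5 = -150.8
Primary income: 678.6 - 629.6 - 773.8 = -724.8
Secondary income: 105.6 + 995.0 + 187.2 = 1287.8
Current account = 1399.2 + (-150.8) + (-724.8) + 1287.8 = 1811.4
(Excluded from the current account — financial account: sale of domestic government bonds to non-residents 1561.3, new loans extended by domestic banks to foreign borrowers 1139.6; capital account: sale of embassy land to a foreign government 126.0.)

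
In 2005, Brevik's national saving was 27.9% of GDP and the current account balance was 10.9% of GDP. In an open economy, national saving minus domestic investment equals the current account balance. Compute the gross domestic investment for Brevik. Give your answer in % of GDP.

S - I = CA (net lending to the rest of the world).
I = S - CA = 27.9 - 10.9 = 17.0

17.0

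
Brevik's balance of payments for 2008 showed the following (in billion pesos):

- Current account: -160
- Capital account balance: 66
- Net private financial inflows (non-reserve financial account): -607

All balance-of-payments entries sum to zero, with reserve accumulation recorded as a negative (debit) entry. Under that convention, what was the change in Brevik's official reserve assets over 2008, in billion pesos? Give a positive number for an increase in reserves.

-701

Official reserve transactions balance = -((-160) + 66 + (-607)) = 701
An accumulation of reserves is recorded as a debit (negative entry), so the change in the stock of reserves is the negative of that balance.
Change in official reserves = -(701) = -701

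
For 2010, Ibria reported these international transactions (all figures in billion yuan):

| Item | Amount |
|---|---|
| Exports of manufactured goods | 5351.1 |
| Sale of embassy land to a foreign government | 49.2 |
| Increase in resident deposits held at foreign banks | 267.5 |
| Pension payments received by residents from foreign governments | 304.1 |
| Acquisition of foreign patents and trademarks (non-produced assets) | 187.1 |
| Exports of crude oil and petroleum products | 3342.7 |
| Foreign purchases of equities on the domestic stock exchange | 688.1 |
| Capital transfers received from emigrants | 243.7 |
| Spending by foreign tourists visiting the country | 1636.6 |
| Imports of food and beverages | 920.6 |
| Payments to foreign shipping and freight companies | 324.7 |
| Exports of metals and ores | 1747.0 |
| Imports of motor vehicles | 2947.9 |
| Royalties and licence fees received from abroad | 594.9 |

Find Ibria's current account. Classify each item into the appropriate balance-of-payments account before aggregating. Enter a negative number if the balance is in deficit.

Goods: -2947.9 + 3342.7 - 920.6 + 1747.0 + 5351.1 = 6572.3
Services: -324.7 + 594.9 + 1636.6 = 1906.8
Secondary income: 304.1
Current account = 6572.3 + 1906.8 + 304.1 = 8783.2
(Excluded from the current account — capital account: sale of embassy land to a foreign government 49.2, acquisition of foreign patents and trademarks (non-produced assets) 187.1, capital transfers received from emigrants 243.7; financial account: increase in resident deposits held at foreign banks 267.5, foreign purchases of equities on the domestic stock exchange 688.1.)

8783.2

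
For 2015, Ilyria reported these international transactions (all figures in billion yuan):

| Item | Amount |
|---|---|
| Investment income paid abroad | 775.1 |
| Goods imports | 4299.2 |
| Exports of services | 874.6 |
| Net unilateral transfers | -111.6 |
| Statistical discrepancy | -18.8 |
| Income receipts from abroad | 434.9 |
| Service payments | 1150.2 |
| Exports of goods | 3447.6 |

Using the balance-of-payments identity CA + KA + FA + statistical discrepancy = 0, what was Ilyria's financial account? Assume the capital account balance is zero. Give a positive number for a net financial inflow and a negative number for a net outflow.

1597.8

Goods balance = 3447.6 - 4299.2 = -851.6
Services balance = 874.6 - 1150.2 = -275.6
Trade balance (goods + services) = -851.6 + (-275.6) = -1127.2
Net primary income = 434.9 - 775.1 = -340.2
Net secondary income = -111.6
Current account = -1127.2 + (-340.2) + (-111.6) = -1579.0
Financial account = -(-1579.0 + (-18.8)) = 1597.8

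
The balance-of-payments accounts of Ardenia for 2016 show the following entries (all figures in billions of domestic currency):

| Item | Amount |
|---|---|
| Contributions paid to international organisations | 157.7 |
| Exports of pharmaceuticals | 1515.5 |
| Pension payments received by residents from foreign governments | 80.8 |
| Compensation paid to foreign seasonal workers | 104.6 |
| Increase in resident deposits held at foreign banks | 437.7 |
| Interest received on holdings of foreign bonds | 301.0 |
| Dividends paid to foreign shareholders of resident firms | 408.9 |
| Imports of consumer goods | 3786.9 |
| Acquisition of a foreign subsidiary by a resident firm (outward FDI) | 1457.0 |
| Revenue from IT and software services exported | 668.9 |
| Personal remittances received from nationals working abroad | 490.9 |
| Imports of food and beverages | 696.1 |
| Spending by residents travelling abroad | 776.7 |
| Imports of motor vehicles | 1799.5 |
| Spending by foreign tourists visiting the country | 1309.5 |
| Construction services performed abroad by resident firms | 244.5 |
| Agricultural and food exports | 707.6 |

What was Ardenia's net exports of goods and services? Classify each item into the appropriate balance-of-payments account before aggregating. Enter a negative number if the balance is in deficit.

-2613.2

Goods: -1799.5 + 1515.5 + 707.6 - 3786.9 - 696.1 = -4059.4
Services: 244.5 + 1309.5 + 668.9 - 776.7 = 1446.2
Trade balance = -4059.4 + 1446.2 = -2613.2
(Excluded from the trade balance — secondary income: contributions paid to international organisations 157.7, pension payments received by residents from foreign governments 80.8, personal remittances received from nationals working abroad 490.9; primary income: compensation paid to foreign seasonal workers 104.6, interest received on holdings of foreign bonds 301.0, dividends paid to foreign shareholders of resident firms 408.9; financial account: increase in resident deposits held at foreign banks 437.7, acquisition of a foreign subsidiary by a resident firm (outward FDI) 1457.0.)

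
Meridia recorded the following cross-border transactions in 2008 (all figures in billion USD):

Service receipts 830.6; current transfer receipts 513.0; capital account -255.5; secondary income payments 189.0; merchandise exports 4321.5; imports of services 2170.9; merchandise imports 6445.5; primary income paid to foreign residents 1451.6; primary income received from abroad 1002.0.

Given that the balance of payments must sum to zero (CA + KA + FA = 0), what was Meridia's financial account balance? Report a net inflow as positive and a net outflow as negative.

Goods balance = 4321.5 - 6445.5 = -2124.0
Services balance = 830.6 - 2170.9 = -1340.3
Trade balance (goods + services) = -2124.0 + (-1340.3) = -3464.3
Net primary income = 1002.0 - 1451.6 = -449.6
Net secondary income = 513.0 - 189.0 = 324.0
Current account = -3464.3 + (-449.6) + 324.0 = -3589.9
Financial account = -(-3589.9 + (-255.5)) = 3845.4

3845.4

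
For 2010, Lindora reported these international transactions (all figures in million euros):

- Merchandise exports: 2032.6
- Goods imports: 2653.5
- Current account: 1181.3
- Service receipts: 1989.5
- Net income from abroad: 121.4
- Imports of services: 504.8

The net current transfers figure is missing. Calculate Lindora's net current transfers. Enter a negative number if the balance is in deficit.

196.1

Current account = goods balance + services balance + net primary income + net secondary income
Sum of the known components = 985.2
Net current transfers = CA - (known components) = 1181.3 - 985.2 = 196.1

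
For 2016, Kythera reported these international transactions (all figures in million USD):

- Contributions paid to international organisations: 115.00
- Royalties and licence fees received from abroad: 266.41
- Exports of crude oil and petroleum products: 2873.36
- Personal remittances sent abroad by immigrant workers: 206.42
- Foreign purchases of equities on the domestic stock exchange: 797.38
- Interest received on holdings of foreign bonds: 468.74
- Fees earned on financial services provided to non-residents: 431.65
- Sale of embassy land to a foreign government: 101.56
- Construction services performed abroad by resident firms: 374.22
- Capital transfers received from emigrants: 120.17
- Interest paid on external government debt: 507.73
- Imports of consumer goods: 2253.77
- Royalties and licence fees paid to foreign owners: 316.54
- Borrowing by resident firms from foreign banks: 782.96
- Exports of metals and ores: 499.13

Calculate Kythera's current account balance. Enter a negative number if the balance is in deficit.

Goods: 499.13 + 2873.36 - 2253.77 = 1118.72
Services: -316.54 + 431.65 + 266.41 + 374.22 = 755.74
Primary income: 468.74 - 507.73 = -38.99
Secondary income: -115.00 - 206.42 = -321.42
Current account = 1118.72 + 755.74 + (-38.99) + (-321.42) = 1514.05
(Excluded from the current account — financial account: foreign purchases of equities on the domestic stock exchange 797.38, borrowing by resident firms from foreign banks 782.96; capital account: sale of embassy land to a foreign government 101.56, capital transfers received from emigrants 120.17.)

1514.05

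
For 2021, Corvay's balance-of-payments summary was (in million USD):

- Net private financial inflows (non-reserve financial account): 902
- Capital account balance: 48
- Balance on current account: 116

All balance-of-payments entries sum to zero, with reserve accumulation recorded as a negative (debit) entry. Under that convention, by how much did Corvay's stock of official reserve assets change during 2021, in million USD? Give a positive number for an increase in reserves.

Official reserve transactions balance = -(116 + 48 + 902) = -1066
An accumulation of reserves is recorded as a debit (negative entry), so the change in the stock of reserves is the negative of that balance.
Change in official reserves = -(-1066) = 1066

1066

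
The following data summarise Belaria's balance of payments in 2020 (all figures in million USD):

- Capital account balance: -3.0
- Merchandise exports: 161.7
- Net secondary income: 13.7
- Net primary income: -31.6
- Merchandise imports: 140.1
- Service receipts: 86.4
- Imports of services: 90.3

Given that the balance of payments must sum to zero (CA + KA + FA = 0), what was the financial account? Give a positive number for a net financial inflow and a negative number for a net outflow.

3.2

Goods balance = 161.7 - 140.1 = 21.6
Services balance = 86.4 - 90.3 = -3.9
Trade balance (goods + services) = 21.6 + (-3.9) = 17.7
Net primary income = -31.6
Net secondary income = 13.7
Current account = 17.7 + (-31.6) + 13.7 = -0.2
Financial account = -(-0.2 + (-3.0)) = 3.2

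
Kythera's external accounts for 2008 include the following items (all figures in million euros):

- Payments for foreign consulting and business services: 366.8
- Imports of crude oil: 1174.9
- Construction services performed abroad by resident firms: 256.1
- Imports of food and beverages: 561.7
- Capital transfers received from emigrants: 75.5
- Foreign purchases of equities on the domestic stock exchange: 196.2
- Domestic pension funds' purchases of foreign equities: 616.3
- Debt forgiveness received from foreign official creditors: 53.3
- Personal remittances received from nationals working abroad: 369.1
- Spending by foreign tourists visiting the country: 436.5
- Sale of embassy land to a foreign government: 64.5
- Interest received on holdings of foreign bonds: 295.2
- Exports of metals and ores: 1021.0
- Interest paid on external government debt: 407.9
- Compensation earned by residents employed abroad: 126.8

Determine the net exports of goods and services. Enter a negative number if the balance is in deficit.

-389.8

Goods: -561.7 - 1174.9 + 1021.0 = -715.6
Services: 436.5 + 256.1 - 366.8 = 325.8
Trade balance = -715.6 + 325.8 = -389.8
(Excluded from the trade balance — capital account: capital transfers received from emigrants 75.5, debt forgiveness received from foreign official creditors 53.3, sale of embassy land to a foreign government 64.5; financial account: foreign purchases of equities on the domestic stock exchange 196.2, domestic pension funds' purchases of foreign equities 616.3; secondary income: personal remittances received from nationals working abroad 369.1; primary income: interest received on holdings of foreign bonds 295.2, interest paid on external government debt 407.9, compensation earned by residents employed abroad 126.8.)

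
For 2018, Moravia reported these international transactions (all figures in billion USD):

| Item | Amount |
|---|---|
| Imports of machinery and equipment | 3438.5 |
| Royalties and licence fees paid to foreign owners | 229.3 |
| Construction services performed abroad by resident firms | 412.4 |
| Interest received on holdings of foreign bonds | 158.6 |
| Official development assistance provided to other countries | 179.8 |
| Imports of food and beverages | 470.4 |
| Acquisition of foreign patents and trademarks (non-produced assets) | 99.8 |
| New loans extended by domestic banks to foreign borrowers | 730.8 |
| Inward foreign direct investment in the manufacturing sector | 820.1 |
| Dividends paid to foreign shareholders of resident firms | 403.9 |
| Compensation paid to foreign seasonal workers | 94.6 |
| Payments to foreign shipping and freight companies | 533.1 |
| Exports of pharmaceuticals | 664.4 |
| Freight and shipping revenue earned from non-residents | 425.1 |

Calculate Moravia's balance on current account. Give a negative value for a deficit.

-3689.1

Goods: -3438.5 + 664.4 - 470.4 = -3244.5
Services: 412.4 + 425.1 - 533.1 - 229.3 = 75.1
Primary income: -94.6 + 158.6 - 403.9 = -339.9
Secondary income: -179.8
Current account = (-3244.5) + 75.1 + (-339.9) + (-179.8) = -3689.1
(Excluded from the current account — capital account: acquisition of foreign patents and trademarks (non-produced assets) 99.8; financial account: new loans extended by domestic banks to foreign borrowers 730.8, inward foreign direct investment in the manufacturing sector 820.1.)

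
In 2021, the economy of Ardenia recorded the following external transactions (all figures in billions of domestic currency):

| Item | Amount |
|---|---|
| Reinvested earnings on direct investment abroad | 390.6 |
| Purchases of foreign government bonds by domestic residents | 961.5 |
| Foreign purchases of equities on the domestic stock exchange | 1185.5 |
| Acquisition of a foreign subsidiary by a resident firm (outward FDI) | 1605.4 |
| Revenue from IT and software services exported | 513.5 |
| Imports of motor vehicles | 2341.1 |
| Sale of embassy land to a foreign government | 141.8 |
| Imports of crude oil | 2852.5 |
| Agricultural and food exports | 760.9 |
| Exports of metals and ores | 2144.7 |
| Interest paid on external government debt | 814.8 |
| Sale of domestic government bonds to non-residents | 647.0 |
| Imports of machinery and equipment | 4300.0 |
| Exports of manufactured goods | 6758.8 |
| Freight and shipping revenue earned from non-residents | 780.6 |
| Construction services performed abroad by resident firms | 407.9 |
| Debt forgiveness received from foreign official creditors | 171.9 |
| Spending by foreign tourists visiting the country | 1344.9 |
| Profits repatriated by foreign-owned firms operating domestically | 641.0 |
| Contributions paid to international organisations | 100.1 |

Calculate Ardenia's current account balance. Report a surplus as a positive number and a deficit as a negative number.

2052.4

Goods: -4300.0 + 2144.7 - 2341.1 - 2852.5 + 760.9 + 6758.8 = 170.8
Services: 780.6 + 513.5 + 407.9 + 1344.9 = 3046.9
Primary income: -814.8 - 641.0 + 390.6 = -1065.2
Secondary income: -100.1
Current account = 170.8 + 3046.9 + (-1065.2) + (-100.1) = 2052.4
(Excluded from the current account — financial account: purchases of foreign government bonds by domestic residents 961.5, foreign purchases of equities on the domestic stock exchange 1185.5, acquisition of a foreign subsidiary by a resident firm (outward FDI) 1605.4, sale of domestic government bonds to non-residents 647.0; capital account: sale of embassy land to a foreign government 141.8, debt forgiveness received from foreign official creditors 171.9.)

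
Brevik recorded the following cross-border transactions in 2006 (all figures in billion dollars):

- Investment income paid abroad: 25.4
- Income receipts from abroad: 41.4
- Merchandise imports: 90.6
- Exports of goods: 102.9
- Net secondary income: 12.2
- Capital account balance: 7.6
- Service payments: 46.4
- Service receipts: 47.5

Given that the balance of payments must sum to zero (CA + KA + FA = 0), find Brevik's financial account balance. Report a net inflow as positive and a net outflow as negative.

Goods balance = 102.9 - 90.6 = 12.3
Services balance = 47.5 - 46.4 = 1.1
Trade balance (goods + services) = 12.3 + 1.1 = 13.4
Net primary income = 41.4 - 25.4 = 16.0
Net secondary income = 12.2
Current account = 13.4 + 16.0 + 12.2 = 41.6
Financial account = -(41.6 + 7.6) = -49.2

-49.2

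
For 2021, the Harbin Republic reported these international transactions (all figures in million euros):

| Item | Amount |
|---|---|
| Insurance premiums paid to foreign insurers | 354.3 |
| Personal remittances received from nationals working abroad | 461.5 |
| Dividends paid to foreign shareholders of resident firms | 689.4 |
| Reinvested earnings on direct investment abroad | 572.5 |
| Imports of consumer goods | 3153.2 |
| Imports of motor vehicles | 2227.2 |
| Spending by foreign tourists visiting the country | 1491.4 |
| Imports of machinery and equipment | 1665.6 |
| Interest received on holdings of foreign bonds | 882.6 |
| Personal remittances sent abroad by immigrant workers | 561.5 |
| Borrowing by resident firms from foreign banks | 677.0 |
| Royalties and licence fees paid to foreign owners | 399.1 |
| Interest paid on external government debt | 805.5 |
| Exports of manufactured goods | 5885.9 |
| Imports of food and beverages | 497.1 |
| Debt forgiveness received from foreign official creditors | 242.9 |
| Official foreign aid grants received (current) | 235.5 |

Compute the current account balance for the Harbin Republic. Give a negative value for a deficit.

Goods: 5885.9 - 2227.2 - 497.1 - 3153.2 - 1665.6 = -1657.2
Services: 1491.4 - 354.3 - 399.1 = 738.0
Primary income: 572.5 - 689.4 + 882.6 - 805.5 = -39.8
Secondary income: 235.5 - 561.5 + 461.5 = 135.5
Current account = (-1657.2) + 738.0 + (-39.8) + 135.5 = -823.5
(Excluded from the current account — financial account: borrowing by resident firms from foreign banks 677.0; capital account: debt forgiveness received from foreign official creditors 242.9.)

-823.5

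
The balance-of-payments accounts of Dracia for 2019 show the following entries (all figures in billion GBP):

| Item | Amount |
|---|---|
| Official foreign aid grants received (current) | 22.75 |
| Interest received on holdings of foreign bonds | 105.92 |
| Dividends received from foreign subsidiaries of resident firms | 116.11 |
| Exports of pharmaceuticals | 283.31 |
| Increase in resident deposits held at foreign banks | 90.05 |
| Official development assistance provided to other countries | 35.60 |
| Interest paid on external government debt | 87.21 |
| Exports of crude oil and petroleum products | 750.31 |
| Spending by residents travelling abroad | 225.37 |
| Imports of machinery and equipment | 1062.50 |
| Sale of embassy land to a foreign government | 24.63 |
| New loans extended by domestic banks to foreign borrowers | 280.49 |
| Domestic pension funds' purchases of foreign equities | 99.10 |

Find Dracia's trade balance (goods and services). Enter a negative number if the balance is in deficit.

Goods: 283.31 + 750.31 - 1062.50 = -28.88
Services: -225.37
Trade balance = -28.88 + (-225.37) = -254.25
(Excluded from the trade balance — secondary income: official foreign aid grants received (current) 22.75, official development assistance provided to other countries 35.60; primary income: interest received on holdings of foreign bonds 105.92, dividends received from foreign subsidiaries of resident firms 116.11, interest paid on external government debt 87.21; financial account: increase in resident deposits held at foreign banks 90.05, new loans extended by domestic banks to foreign borrowers 280.49, domestic pension funds' purchases of foreign equities 99.10; capital account: sale of embassy land to a foreign government 24.63.)

-254.25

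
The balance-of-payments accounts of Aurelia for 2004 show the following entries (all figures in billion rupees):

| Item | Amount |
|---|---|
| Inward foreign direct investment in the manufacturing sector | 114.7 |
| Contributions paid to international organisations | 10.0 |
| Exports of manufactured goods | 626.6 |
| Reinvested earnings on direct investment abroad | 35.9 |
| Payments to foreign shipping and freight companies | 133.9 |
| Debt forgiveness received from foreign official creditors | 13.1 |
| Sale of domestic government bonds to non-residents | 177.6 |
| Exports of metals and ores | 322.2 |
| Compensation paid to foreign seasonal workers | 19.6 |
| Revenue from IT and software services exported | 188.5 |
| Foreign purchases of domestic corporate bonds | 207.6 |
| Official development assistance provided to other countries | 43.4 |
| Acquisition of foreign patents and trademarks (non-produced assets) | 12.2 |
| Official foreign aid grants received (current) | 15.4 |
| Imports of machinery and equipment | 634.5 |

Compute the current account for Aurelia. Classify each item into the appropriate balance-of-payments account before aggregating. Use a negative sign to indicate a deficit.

347.2

Goods: 322.2 + 626.6 - 634.5 = 314.3
Services: 188.5 - 133.9 = 54.6
Primary income: 35.9 - 19.6 = 16.3
Secondary income: -43.4 - 10.0 + 15.4 = -38.0
Current account = 314.3 + 54.6 + 16.3 + (-38.0) = 347.2
(Excluded from the current account — financial account: inward foreign direct investment in the manufacturing sector 114.7, sale of domestic government bonds to non-residents 177.6, foreign purchases of domestic corporate bonds 207.6; capital account: debt forgiveness received from foreign official creditors 13.1, acquisition of foreign patents and trademarks (non-produced assets) 12.2.)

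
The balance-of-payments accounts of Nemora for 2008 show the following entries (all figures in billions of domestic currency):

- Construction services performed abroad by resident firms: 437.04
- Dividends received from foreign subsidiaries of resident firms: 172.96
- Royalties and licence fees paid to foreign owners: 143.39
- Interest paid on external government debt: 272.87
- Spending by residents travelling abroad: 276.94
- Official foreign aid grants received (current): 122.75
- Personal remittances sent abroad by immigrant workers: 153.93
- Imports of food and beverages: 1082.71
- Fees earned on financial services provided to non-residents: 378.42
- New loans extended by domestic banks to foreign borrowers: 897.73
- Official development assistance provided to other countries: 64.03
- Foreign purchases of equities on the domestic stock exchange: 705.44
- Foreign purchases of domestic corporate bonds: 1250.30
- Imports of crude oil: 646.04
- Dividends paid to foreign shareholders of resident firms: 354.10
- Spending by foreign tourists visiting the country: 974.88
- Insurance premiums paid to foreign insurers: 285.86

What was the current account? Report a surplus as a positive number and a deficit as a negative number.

Goods: -646.04 - 1082.71 = -1728.75
Services: 378.42 + 437.04 - 276.94 - 285.86 + 974.88 - 143.39 = 1084.15
Primary income: 172.96 - 354.10 - 272.87 = -454.01
Secondary income: -64.03 - 153.93 + 122.75 = -95.21
Current account = (-1728.75) + 1084.15 + (-454.01) + (-95.21) = -1193.82
(Excluded from the current account — financial account: new loans extended by domestic banks to foreign borrowers 897.73, foreign purchases of equities on the domestic stock exchange 705.44, foreign purchases of domestic corporate bonds 1250.30.)

-1193.82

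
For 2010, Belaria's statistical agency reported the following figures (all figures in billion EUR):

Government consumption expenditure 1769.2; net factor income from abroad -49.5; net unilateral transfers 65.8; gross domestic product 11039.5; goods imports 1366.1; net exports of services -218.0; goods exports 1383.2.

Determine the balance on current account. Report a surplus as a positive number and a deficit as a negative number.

-184.6

Goods balance = 1383.2 - 1366.1 = 17.1
Services balance = -218.0
Trade balance (goods + services) = 17.1 + (-218.0) = -200.9
Net primary income = -49.5
Net secondary income = 65.8
Current account = -200.9 + (-49.5) + 65.8 = -184.6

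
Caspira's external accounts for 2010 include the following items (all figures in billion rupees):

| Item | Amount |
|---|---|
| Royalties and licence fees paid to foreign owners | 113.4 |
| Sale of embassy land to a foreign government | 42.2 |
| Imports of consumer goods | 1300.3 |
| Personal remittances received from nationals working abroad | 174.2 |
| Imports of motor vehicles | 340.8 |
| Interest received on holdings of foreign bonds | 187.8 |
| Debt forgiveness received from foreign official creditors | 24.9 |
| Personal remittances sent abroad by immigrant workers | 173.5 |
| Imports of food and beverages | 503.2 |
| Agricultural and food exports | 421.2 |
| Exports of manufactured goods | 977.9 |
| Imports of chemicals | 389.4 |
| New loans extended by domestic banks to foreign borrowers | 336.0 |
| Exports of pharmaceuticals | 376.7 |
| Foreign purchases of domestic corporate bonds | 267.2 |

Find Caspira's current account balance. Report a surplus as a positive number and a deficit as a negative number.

Goods: -1300.3 + 421.2 + 977.9 - 503.2 - 340.8 - 389.4 + 376.7 = -757.9
Services: -113.4
Primary income: 187.8
Secondary income: -173.5 + 174.2 = 0.7
Current account = (-757.9) + (-113.4) + 187.8 + 0.7 = -682.8
(Excluded from the current account — capital account: sale of embassy land to a foreign government 42.2, debt forgiveness received from foreign official creditors 24.9; financial account: new loans extended by domestic banks to foreign borrowers 336.0, foreign purchases of domestic corporate bonds 267.2.)

-682.8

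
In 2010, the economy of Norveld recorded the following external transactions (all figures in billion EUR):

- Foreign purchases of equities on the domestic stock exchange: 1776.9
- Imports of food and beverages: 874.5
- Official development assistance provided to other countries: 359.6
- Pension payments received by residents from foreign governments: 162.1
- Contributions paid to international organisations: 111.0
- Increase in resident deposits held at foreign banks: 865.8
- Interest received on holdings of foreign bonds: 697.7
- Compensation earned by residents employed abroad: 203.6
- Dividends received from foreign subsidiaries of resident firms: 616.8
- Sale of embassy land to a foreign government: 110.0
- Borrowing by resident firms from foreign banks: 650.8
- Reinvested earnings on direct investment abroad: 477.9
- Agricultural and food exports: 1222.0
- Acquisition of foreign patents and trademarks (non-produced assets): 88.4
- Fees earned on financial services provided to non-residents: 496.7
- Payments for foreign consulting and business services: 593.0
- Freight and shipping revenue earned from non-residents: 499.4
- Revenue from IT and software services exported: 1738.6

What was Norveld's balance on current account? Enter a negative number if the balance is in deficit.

4176.7

Goods: 1222.0 - 874.5 = 347.5
Services: -593.0 + 496.7 + 1738.6 + 499.4 = 2141.7
Primary income: 697.7 + 616.8 + 477.9 + 203.6 = 1996.0
Secondary income: -111.0 + 162.1 - 359.6 = -308.5
Current account = 347.5 + 2141.7 + 1996.0 + (-308.5) = 4176.7
(Excluded from the current account — financial account: foreign purchases of equities on the domestic stock exchange 1776.9, increase in resident deposits held at foreign banks 865.8, borrowing by resident firms from foreign banks 650.8; capital account: sale of embassy land to a foreign government 110.0, acquisition of foreign patents and trademarks (non-produced assets) 88.4.)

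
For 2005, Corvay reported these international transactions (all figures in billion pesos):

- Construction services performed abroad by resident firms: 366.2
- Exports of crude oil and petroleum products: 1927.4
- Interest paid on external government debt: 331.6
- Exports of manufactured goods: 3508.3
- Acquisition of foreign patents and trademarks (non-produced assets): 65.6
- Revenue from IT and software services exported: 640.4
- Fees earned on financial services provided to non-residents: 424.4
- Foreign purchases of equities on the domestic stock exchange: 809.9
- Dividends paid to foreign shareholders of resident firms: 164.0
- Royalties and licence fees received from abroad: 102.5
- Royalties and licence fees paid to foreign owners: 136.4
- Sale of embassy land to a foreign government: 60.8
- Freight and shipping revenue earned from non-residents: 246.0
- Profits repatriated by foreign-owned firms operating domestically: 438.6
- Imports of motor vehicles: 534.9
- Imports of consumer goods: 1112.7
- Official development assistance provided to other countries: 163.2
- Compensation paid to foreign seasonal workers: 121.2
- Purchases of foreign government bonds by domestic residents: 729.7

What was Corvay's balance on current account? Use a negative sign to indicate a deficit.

4212.6

Goods: -534.9 - 1112.7 + 3508.3 + 1927.4 = 3788.1
Services: 102.5 + 366.2 - 136.4 + 640.4 + 424.4 + 246.0 = 1643.1
Primary income: -331.6 - 164.0 - 121.2 - 438.6 = -1055.4
Secondary income: -163.2
Current account = 3788.1 + 1643.1 + (-1055.4) + (-163.2) = 4212.6
(Excluded from the current account — capital account: acquisition of foreign patents and trademarks (non-produced assets) 65.6, sale of embassy land to a foreign government 60.8; financial account: foreign purchases of equities on the domestic stock exchange 809.9, purchases of foreign government bonds by domestic residents 729.7.)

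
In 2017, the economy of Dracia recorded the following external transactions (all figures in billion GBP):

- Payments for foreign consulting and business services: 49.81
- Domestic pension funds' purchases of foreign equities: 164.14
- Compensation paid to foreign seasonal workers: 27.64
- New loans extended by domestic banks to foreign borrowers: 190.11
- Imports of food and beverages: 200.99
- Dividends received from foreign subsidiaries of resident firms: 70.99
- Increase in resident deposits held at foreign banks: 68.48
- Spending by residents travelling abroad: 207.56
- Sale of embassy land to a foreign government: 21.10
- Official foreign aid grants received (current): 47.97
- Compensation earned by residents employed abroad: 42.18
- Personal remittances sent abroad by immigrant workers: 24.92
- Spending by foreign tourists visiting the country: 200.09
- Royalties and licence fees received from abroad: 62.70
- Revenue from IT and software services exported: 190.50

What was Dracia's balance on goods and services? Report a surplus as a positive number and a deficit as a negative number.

Goods: -200.99
Services: 62.70 + 190.50 - 207.56 + 200.09 - 49.81 = 195.92
Trade balance = -200.99 + 195.92 = -5.07
(Excluded from the trade balance — financial account: domestic pension funds' purchases of foreign equities 164.14, new loans extended by domestic banks to foreign borrowers 190.11, increase in resident deposits held at foreign banks 68.48; primary income: compensation paid to foreign seasonal workers 27.64, dividends received from foreign subsidiaries of resident firms 70.99, compensation earned by residents employed abroad 42.18; capital account: sale of embassy land to a foreign government 21.10; secondary income: official foreign aid grants received (current) 47.97, personal remittances sent abroad by immigrant workers 24.92.)

-5.07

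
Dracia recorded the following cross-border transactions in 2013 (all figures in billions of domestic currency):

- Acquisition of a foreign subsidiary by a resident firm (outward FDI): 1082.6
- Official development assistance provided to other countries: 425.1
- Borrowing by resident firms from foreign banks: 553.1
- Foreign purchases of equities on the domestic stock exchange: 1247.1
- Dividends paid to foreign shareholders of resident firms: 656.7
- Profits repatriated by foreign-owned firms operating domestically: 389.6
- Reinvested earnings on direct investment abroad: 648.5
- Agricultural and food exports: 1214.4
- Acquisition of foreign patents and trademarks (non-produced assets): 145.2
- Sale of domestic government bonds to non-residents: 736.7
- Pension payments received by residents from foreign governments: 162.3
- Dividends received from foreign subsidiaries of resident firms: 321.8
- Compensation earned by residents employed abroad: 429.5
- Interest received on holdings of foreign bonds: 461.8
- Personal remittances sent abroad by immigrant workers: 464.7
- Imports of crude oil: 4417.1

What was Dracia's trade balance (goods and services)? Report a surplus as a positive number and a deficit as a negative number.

-3202.7

Goods: 1214.4 - 4417.1 = -3202.7
Trade balance = -3202.7 + 0.0 = -3202.7
(Excluded from the trade balance — financial account: acquisition of a foreign subsidiary by a resident firm (outward FDI) 1082.6, borrowing by resident firms from foreign banks 553.1, foreign purchases of equities on the domestic stock exchange 1247.1, sale of domestic government bonds to non-residents 736.7; secondary income: official development assistance provided to other countries 425.1, pension payments received by residents from foreign governments 162.3, personal remittances sent abroad by immigrant workers 464.7; primary income: dividends paid to foreign shareholders of resident firms 656.7, profits repatriated by foreign-owned firms operating domestically 389.6, reinvested earnings on direct investment abroad 648.5, dividends received from foreign subsidiaries of resident firms 321.8, compensation earned by residents employed abroad 429.5, interest received on holdings of foreign bonds 461.8; capital account: acquisition of foreign patents and trademarks (non-produced assets) 145.2.)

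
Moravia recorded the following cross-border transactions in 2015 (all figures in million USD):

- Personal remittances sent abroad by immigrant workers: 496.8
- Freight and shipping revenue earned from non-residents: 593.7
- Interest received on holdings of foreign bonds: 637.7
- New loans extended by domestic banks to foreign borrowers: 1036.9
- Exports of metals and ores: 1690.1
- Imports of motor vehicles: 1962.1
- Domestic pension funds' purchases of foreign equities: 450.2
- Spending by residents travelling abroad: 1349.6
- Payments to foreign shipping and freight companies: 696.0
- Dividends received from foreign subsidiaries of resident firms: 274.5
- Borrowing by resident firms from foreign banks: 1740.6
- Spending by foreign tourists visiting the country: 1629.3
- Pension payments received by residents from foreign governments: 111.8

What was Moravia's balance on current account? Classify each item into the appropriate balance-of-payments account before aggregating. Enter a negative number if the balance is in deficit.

Goods: 1690.1 - 1962.1 = -272.0
Services: 593.7 - 696.0 - 1349.6 + 1629.3 = 177.4
Primary income: 274.5 + 637.7 = 912.2
Secondary income: 111.8 - 496.8 = -385.0
Current account = (-272.0) + 177.4 + 912.2 + (-385.0) = 432.6
(Excluded from the current account — financial account: new loans extended by domestic banks to foreign borrowers 1036.9, domestic pension funds' purchases of foreign equities 450.2, borrowing by resident firms from foreign banks 1740.6.)

432.6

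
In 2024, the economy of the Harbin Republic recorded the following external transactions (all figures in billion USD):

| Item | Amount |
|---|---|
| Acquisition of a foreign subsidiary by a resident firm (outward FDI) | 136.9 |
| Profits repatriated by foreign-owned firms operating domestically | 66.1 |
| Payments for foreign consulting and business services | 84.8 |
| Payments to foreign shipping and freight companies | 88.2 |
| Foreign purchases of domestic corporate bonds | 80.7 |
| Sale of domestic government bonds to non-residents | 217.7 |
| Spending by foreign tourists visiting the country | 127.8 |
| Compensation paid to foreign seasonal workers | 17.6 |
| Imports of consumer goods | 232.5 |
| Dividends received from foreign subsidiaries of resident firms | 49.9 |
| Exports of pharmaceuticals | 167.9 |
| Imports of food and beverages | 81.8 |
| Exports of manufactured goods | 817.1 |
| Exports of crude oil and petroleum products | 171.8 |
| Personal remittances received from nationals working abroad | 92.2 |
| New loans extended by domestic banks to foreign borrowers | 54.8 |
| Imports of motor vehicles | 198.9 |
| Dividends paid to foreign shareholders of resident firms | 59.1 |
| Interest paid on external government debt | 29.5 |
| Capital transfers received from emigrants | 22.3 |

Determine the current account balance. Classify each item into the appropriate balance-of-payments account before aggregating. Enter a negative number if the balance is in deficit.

568.2

Goods: -81.8 - 198.9 + 817.1 - 232.5 + 171.8 + 167.9 = 643.6
Services: 127.8 - 84.8 - 88.2 = -45.2
Primary income: -29.5 + 49.9 - 17.6 - 66.1 - 59.1 = -122.4
Secondary income: 92.2
Current account = 643.6 + (-45.2) + (-122.4) + 92.2 = 568.2
(Excluded from the current account — financial account: acquisition of a foreign subsidiary by a resident firm (outward FDI) 136.9, foreign purchases of domestic corporate bonds 80.7, sale of domestic government bonds to non-residents 217.7, new loans extended by domestic banks to foreign borrowers 54.8; capital account: capital transfers received from emigrants 22.3.)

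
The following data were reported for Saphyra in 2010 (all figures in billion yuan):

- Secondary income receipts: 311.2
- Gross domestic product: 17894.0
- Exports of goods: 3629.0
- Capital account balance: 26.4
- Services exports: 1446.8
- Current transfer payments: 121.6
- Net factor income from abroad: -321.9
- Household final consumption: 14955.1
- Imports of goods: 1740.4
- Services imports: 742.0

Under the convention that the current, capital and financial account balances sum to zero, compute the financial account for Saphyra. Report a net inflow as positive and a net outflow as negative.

-2487.5

Goods balance = 3629.0 - 1740.4 = 1888.6
Services balance = 1446.8 - 742.0 = 704.8
Trade balance (goods + services) = 1888.6 + 704.8 = 2593.4
Net primary income = -321.9
Net secondary income = 311.2 - 121.6 = 189.6
Current account = 2593.4 + (-321.9) + 189.6 = 2461.1
Financial account = -(2461.1 + 26.4) = -2487.5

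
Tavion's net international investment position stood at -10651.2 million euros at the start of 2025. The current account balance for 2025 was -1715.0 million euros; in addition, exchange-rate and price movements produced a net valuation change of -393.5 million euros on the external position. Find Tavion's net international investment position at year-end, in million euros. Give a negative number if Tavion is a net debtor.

Change in NIIP = current account + net valuation change = -1715.0 + (-393.5) = -2108.5
End-of-year NIIP = -10651.2 + (-2108.5) = -12759.7

-12759.7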